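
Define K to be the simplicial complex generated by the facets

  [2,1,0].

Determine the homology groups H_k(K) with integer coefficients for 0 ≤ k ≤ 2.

Take the total order 0 < 1 < 2 on the vertex set. Then K (dimension 2) consists of the simplices:

  0-simplices (3): [0], [1], [2]
  1-simplices (3): [0,1], [0,2], [1,2]
  2-simplices (1): [0,1,2]

Hence C_0 ≅ Z^3, C_1 ≅ Z^3, C_2 ≅ Z^1.

Boundary ∂_1: C_1 → C_0 is given by ∂[p,q] = [q] − [p]. For instance
  ∂[1,2] = [2] − [1].
The resulting 3×3 matrix has rank 2, and its Smith normal form has invariant factors (1,1).

The boundary map ∂_2: C_2 → C_1 acts by ∂[p,q,r] = [q,r] − [p,r] + [p,q]. For instance
  ∂[0,1,2] = [1,2] − [0,2] + [0,1].
As a 3×1 matrix over Z this has rank 1, with invariant factors (1).

From H_k ≅ ker(∂_k) / im(∂_{k+1}) we obtain:

  H_0: rank C_0 − rank ∂_1 = 3 − 2 = 1, and the invariant factors of ∂_1 are all 1, so H_0 = Z.
  H_1: rank ker ∂_1 − rank ∂_2 = (3 − 2) − 1 = 0, and the invariant factors of ∂_2 are all 1, so H_1 = 0.
  H_2: rank ker ∂_2 − rank ∂_3 = (1 − 1) − 0 = 0, and there is no ∂_3, so H_2 = 0.

H_0 ≅ Z,  H_1 = 0,  H_2 = 0.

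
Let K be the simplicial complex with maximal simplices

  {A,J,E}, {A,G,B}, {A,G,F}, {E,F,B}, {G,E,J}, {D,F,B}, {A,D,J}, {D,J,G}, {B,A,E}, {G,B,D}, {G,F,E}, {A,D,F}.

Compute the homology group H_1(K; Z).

Order the vertices as A < B < D < E < F < G < J. Listing each simplex with vertices in this order, K has dimension 2 with simplices:

  0-simplices (7): A, B, D, E, F, G, J
  1-simplices (18): AB, AD, AE, AF, AG, AJ, BD, BE, BF, BG, DF, DG, DJ, EF, EG, EJ, FG, GJ
  2-simplices (12): ABE, ABG, ADF, ADJ, AEJ, AFG, BDF, BDG, BEF, DGJ, EFG, EGJ

so the chain groups are C_0 ≅ Z^7, C_1 ≅ Z^18, C_2 ≅ Z^12.

Boundary ∂_1: C_1 → C_0 is given by ∂[p,q] = [q] − [p].
This gives a 7×18 integer matrix of rank 6; reducing to Smith normal form yields diagonal entries (1,1,1,1,1,1).

∂_2: C_2 → C_1 maps a triangle to the signed sum of its edges. For instance
  ∂BDG = DG − BG + BD,
  ∂BEF = EF − BF + BE.
This gives a 18×12 integer matrix of rank 12; reducing to Smith normal form yields diagonal entries (1,1,1,1,1,1,1,1,1,1,1,2).

Now H_k = ker ∂_k / im ∂_{k+1}, so:

  H_1: rank ker ∂_1 − rank ∂_2 = (18 − 6) − 12 = 0, and ∂_2 has invariant factor 2 > 1, so H_1 = Z/2.

(K is a triangulation of the real projective plane RP^2.)

H_1 ≅ Z/2.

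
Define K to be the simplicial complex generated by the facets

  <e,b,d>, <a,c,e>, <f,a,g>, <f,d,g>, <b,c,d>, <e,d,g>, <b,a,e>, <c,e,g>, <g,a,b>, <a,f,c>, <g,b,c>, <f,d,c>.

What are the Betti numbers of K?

Order the vertices as a < b < c < d < e < f < g. Listing each simplex with vertices in this order, K has dimension 2 with simplices:

  0-simplices (7): a, b, c, d, e, f, g
  1-simplices (18): ab, ac, ae, af, ag, bc, bd, be, bg, cd, ce, cf, cg, de, df, dg, eg, fg
  2-simplices (12): abe, abg, ace, acf, afg, bcd, bcg, bde, cdf, ceg, deg, dfg

giving chain groups C_0 ≅ Z^7, C_1 ≅ Z^18, C_2 ≅ Z^12.

Boundary ∂_1: C_1 → C_0 sends each edge [p,q] (with p < q) to q − p.
As a 7×18 matrix over Z this has rank 6, with invariant factors (1,1,1,1,1,1).

The boundary map ∂_2: C_2 → C_1 maps a triangle to the signed sum of its edges. For instance
  ∂dfg = fg − dg + df,
  ∂bcg = cg − bg + bc.
As a 18×12 matrix over Z this has rank 12, with invariant factors (1,1,1,1,1,1,1,1,1,1,1,2).

From H_k ≅ ker(∂_k) / im(∂_{k+1}) we obtain:

  H_0: rank C_0 − rank ∂_1 = 7 − 6 = 1, and the invariant factors of ∂_1 are all 1, so H_0 = Z.
  H_1: rank ker ∂_1 − rank ∂_2 = (18 − 6) − 12 = 0, and ∂_2 has invariant factor 2 > 1, so H_1 = Z/2Z.
  H_2: rank ker ∂_2 − rank ∂_3 = (12 − 12) − 0 = 0, and there is no ∂_3, so H_2 = 0.

Hence the Betti numbers are b_0 = 1, b_1 = 0, b_2 = 0.

b_0 = 1, b_1 = 0, b_2 = 0.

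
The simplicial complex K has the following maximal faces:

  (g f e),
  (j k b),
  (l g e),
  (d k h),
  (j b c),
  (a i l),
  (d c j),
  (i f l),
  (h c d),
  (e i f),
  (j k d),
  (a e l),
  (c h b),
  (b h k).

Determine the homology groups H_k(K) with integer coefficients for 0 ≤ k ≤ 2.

K has 12 vertices, 24 edges, 14 triangles.
rank ∂_0 = 0, rank ∂_1 = 10 ⇒ b_0 = 12 − 0 − 10 = 2; all invariant factors of ∂_1 are 1 so no torsion. So H_0 ≅ Z^2.
rank ∂_1 = 10, rank ∂_2 = 13 ⇒ b_1 = 24 − 10 − 13 = 1; all invariant factors of ∂_2 are 1 so no torsion. So H_1 ≅ Z.
rank ∂_2 = 13, rank ∂_3 = 0 ⇒ b_2 = 14 − 13 − 0 = 1. So H_2 ≅ Z.

H_0 = Z^2,  H_1 = Z,  H_2 = Z.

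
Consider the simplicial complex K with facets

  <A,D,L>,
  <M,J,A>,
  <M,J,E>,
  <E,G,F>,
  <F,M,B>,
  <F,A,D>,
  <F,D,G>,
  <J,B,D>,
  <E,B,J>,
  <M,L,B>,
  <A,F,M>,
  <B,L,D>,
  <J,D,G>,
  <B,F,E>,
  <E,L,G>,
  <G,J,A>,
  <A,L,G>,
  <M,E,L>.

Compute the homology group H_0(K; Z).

H_0 ≅ Z.

Fix the vertex order A < B < D < E < F < G < J < L < M and write every simplex with vertices in increasing order. Then dim K = 2 and the simplices of K are:

  0-simplices (9): A, B, D, E, F, G, J, L, M
  1-simplices (27): AD, AF, AG, AJ, AL, AM, BD, BE, BF, BJ, BL, BM, DF, DG, DJ, DL, EF, EG, EJ, EL, EM, FG, FM, GJ, GL, JM, LM
  2-simplices (18): ADF, ADL, AFM, AGJ, AGL, AJM, BDJ, BDL, BEF, BEJ, BFM, BLM, DFG, DGJ, EFG, EGL, EJM, ELM

so the chain groups are C_0 ≅ Z^9, C_1 ≅ Z^27, C_2 ≅ Z^18.

The boundary map ∂_1: C_1 → C_0 sends each edge [p,q] (with p < q) to q − p. For instance
  ∂AJ = J − A.
As a 9×27 matrix over Z this has rank 8, with invariant factors (1,1,1,1,1,1,1,1).

The boundary map ∂_2: C_2 → C_1 maps a triangle to the signed sum of its edges. For instance
  ∂ADF = DF − AF + AD,
  ∂AJM = JM − AM + AJ.
As a 27×18 matrix over Z this has rank 18, with invariant factors (1,1,1,1,1,1,1,1,1,1,1,1,1,1,1,1,1,2).

From H_k ≅ ker(∂_k) / im(∂_{k+1}) we obtain:

  H_0: rank C_0 − rank ∂_1 = 9 − 8 = 1, and the invariant factors of ∂_1 are all 1, so H_0 = Z.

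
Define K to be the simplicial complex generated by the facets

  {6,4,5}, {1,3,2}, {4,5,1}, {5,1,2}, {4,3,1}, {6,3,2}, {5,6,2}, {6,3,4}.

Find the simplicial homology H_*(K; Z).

H_0 = Z,  H_1 = 0,  H_2 = Z.

Take the total order 1 < 2 < 3 < 4 < 5 < 6 on the vertex set. Then K (dimension 2) consists of the simplices:

  0-simplices (6): [1], [2], [3], [4], [5], [6]
  1-simplices (12): [1,2], [1,3], [1,4], [1,5], [2,3], [2,5], [2,6], [3,4], [3,6], [4,5], [4,6], [5,6]
  2-simplices (8): [1,2,3], [1,2,5], [1,3,4], [1,4,5], [2,3,6], [2,5,6], [3,4,6], [4,5,6]

so the chain groups are C_0 ≅ Z^6, C_1 ≅ Z^12, C_2 ≅ Z^8.

∂_1: C_1 → C_0 is given by ∂[p,q] = [q] − [p].
This gives a 6×12 integer matrix of rank 5; reducing to Smith normal form yields diagonal entries (1,1,1,1,1).

Boundary ∂_2: C_2 → C_1 acts by ∂[p,q,r] = [q,r] − [p,r] + [p,q]. For instance
  ∂[2,5,6] = [5,6] − [2,6] + [2,5],
  ∂[1,3,4] = [3,4] − [1,4] + [1,3].
This gives a 12×8 integer matrix of rank 7; reducing to Smith normal form yields diagonal entries (1,1,1,1,1,1,1).

Now H_k = ker ∂_k / im ∂_{k+1}, so:

  H_0: rank C_0 − rank ∂_1 = 6 − 5 = 1, and the invariant factors of ∂_1 are all 1, so H_0 = Z.
  H_1: rank ker ∂_1 − rank ∂_2 = (12 − 5) − 7 = 0, and the invariant factors of ∂_2 are all 1, so H_1 = 0.
  H_2: rank ker ∂_2 − rank ∂_3 = (8 − 7) − 0 = 1, and there is no ∂_3, so H_2 = Z.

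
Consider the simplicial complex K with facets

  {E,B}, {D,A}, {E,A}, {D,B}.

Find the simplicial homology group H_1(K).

We work with the vertex ordering A < B < D < E. The simplices of K, each written with vertices in increasing order, are:

  0-simplices (4): A, B, D, E
  1-simplices (4): AD, AE, BD, BE

Hence C_0 ≅ Z^4, C_1 ≅ Z^4.

∂_1: C_1 → C_0 maps an edge to its endpoints' difference, ∂[p,q] = q − p. For instance
  ∂AE = E − A.
The resulting 4×4 matrix has rank 3, and its Smith normal form has invariant factors (1,1,1).

Reading off H_k = ker ∂_k / im ∂_{k+1}:

  H_1: rank ker ∂_1 − rank ∂_2 = (4 − 3) − 0 = 1, and there is no ∂_2, so H_1 ≅ Z.

H_1 = Z.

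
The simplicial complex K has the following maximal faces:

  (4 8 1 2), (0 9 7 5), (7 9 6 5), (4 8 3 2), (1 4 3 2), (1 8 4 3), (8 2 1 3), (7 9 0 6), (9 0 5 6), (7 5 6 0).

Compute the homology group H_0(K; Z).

Order the vertices as 0 < 1 < 2 < 3 < 4 < 5 < 6 < 7 < 8 < 9. Listing each simplex with vertices in this order, K has dimension 3 with simplices:

  0-simplices (10): [0], [1], [2], [3], [4], [5], [6], [7], [8], [9]
  1-simplices (20): [0,5], [0,6], [0,7], [0,9], [1,2], [1,3], [1,4], [1,8], [2,3], [2,4], [2,8], [3,4], [3,8], [4,8], [5,6], [5,7], [5,9], [6,7], [6,9], [7,9]
  2-simplices (20): (20 of them)
  3-simplices (10): [0,5,6,7], [0,5,6,9], [0,5,7,9], [0,6,7,9], [1,2,3,4], [1,2,3,8], [1,2,4,8], [1,3,4,8], [2,3,4,8], [5,6,7,9]

Hence C_0 ≅ Z^10, C_1 ≅ Z^20, C_2 ≅ Z^20, C_3 ≅ Z^10.

The boundary map ∂_1: C_1 → C_0 sends each edge [p,q] (with p < q) to q − p. For instance
  ∂[1,3] = [3] − [1].
This gives a 10×20 integer matrix of rank 8; reducing to Smith normal form yields diagonal entries (1,1,1,1,1,1,1,1).

∂_2: C_2 → C_1 acts by ∂[p,q,r] = [q,r] − [p,r] + [p,q]. For instance
  ∂[5,6,7] = [6,7] − [5,7] + [5,6],
  ∂[3,4,8] = [4,8] − [3,8] + [3,4].
This gives a 20×20 integer matrix of rank 12; reducing to Smith normal form yields diagonal entries (1,1,1,1,1,1,1,1,1,1,1,1).

The boundary map ∂_3: C_3 → C_2 sends each 3-simplex σ to the alternating sum Σ_i (−1)^i (σ with its i-th vertex removed). For instance
  ∂[0,5,7,9] = [5,7,9] − [0,7,9] + [0,5,9] − [0,5,7],
  ∂[5,6,7,9] = [6,7,9] − [5,7,9] + [5,6,9] − [5,6,7].
The 20×10 boundary matrix has rank 8 and Smith normal form diag(1,1,1,1,1,1,1,1).

Computing H_k = (kernel of ∂_k) / (image of ∂_{k+1}):

  H_0: rank C_0 − rank ∂_1 = 10 − 8 = 2, and the invariant factors of ∂_1 are all 1, so H_0 = Z^2.

H_0 = Z^2.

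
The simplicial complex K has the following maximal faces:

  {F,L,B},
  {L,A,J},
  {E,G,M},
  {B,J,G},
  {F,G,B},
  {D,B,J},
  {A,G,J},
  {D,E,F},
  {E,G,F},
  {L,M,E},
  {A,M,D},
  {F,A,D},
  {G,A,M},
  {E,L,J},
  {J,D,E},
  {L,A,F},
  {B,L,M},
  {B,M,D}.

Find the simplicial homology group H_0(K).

We work with the vertex ordering A < B < D < E < F < G < J < L < M. The simplices of K, each written with vertices in increasing order, are:

  0-simplices (9): A, B, D, E, F, G, J, L, M
  1-simplices (27): AD, AF, AG, AJ, AL, AM, BD, BF, BG, BJ, BL, BM, DE, DF, DJ, DM, EF, EG, EJ, EL, EM, FG, FL, GJ, GM, JL, LM
  2-simplices (18): ADF, ADM, AFL, AGJ, AGM, AJL, BDJ, BDM, BFG, BFL, BGJ, BLM, DEF, DEJ, EFG, EGM, EJL, ELM

Hence C_0 ≅ Z^9, C_1 ≅ Z^27, C_2 ≅ Z^18.

Boundary ∂_1: C_1 → C_0 maps an edge to its endpoints' difference, ∂[p,q] = q − p. For instance
  ∂AD = D − A.
The 9×27 boundary matrix has rank 8 and Smith normal form diag(1,1,1,1,1,1,1,1).

Boundary ∂_2: C_2 → C_1 maps a triangle to the signed sum of its edges. For instance
  ∂BLM = LM − BM + BL,
  ∂ELM = LM − EM + EL.
This gives a 27×18 integer matrix of rank 17; reducing to Smith normal form yields diagonal entries (1,1,1,1,1,1,1,1,1,1,1,1,1,1,1,1,1).

Now H_k = ker ∂_k / im ∂_{k+1}, so:

  H_0: rank C_0 − rank ∂_1 = 9 − 8 = 1, and the invariant factors of ∂_1 are all 1, so H_0 ≅ Z.

H_0 ≅ Z.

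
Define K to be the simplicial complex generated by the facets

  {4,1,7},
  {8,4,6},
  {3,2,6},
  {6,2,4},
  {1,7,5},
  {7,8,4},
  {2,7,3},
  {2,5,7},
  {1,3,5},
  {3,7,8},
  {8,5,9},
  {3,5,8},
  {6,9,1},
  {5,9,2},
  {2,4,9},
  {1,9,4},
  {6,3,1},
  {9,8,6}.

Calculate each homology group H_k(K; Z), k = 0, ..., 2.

We work with the vertex ordering 1 < 2 < 3 < 4 < 5 < 6 < 7 < 8 < 9. The simplices of K, each written with vertices in increasing order, are:

  0-simplices (9): [1], [2], [3], [4], [5], [6], [7], [8], [9]
  1-simplices (27): (27 of them)
  2-simplices (18): [1,3,5], [1,3,6], [1,4,7], [1,4,9], [1,5,7], [1,6,9], [2,3,6], [2,3,7], [2,4,6], [2,4,9], [2,5,7], [2,5,9], [3,5,8], [3,7,8], [4,6,8], [4,7,8], [5,8,9], [6,8,9]

so the chain groups are C_0 ≅ Z^9, C_1 ≅ Z^27, C_2 ≅ Z^18.

∂_1: C_1 → C_0 sends each edge [p,q] (with p < q) to q − p. For instance
  ∂[2,5] = [5] − [2].
The 9×27 boundary matrix has rank 8 and Smith normal form diag(1,1,1,1,1,1,1,1).

The boundary map ∂_2: C_2 → C_1 acts by ∂[p,q,r] = [q,r] − [p,r] + [p,q]. For instance
  ∂[1,4,7] = [4,7] − [1,7] + [1,4],
  ∂[5,8,9] = [8,9] − [5,9] + [5,8].
This gives a 27×18 integer matrix of rank 18; reducing to Smith normal form yields diagonal entries (1,1,1,1,1,1,1,1,1,1,1,1,1,1,1,1,1,2).

Now H_k = ker ∂_k / im ∂_{k+1}, so:

  H_0: rank C_0 − rank ∂_1 = 9 − 8 = 1, and the invariant factors of ∂_1 are all 1, so H_0 ≅ Z.
  H_1: rank ker ∂_1 − rank ∂_2 = (27 − 8) − 18 = 1, and ∂_2 has invariant factor 2 > 1, so H_1 ≅ Z ⊕ Z_2.
  H_2: rank ker ∂_2 − rank ∂_3 = (18 − 18) − 0 = 0, and there is no ∂_3, so H_2 ≅ 0.

H_0 ≅ Z,  H_1 ≅ Z ⊕ Z_2,  H_2 = 0.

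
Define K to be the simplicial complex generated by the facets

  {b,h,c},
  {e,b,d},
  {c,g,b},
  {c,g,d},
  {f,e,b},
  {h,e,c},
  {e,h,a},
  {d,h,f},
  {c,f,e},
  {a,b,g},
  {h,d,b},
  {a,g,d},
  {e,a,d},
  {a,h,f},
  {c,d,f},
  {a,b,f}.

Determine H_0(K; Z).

Order the vertices as a < b < c < d < e < f < g < h. Listing each simplex with vertices in this order, K has dimension 2 with simplices:

  0-simplices (8): a, b, c, d, e, f, g, h
  1-simplices (24): ab, ad, ae, af, ag, ah, bc, bd, be, bf, bg, bh, cd, ce, cf, cg, ch, de, df, dg, dh, ef, eh, fh
  2-simplices (16): abf, abg, ade, adg, aeh, afh, bcg, bch, bde, bdh, bef, cdf, cdg, cef, ceh, dfh

giving chain groups C_0 ≅ Z^8, C_1 ≅ Z^24, C_2 ≅ Z^16.

Boundary ∂_1: C_1 → C_0 sends each edge [p,q] (with p < q) to q − p. For instance
  ∂bc = c − b.
The resulting 8×24 matrix has rank 7, and its Smith normal form has invariant factors (1,1,1,1,1,1,1).

∂_2: C_2 → C_1 maps a triangle to the signed sum of its edges. For instance
  ∂bef = ef − bf + be,
  ∂bch = ch − bh + bc.
As a 24×16 matrix over Z this has rank 15, with invariant factors (1,1,1,1,1,1,1,1,1,1,1,1,1,1,1).

From H_k ≅ ker(∂_k) / im(∂_{k+1}) we obtain:

  H_0: rank C_0 − rank ∂_1 = 8 − 7 = 1, and the invariant factors of ∂_1 are all 1, so H_0 ≅ Z.

H_0 ≅ Z.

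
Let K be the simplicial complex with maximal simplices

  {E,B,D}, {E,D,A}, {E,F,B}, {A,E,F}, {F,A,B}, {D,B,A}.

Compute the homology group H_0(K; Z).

We work with the vertex ordering A < B < D < E < F. The simplices of K, each written with vertices in increasing order, are:

  0-simplices (5): A, B, D, E, F
  1-simplices (9): AB, AD, AE, AF, BD, BE, BF, DE, EF
  2-simplices (6): ABD, ABF, ADE, AEF, BDE, BEF

so the chain groups are C_0 ≅ Z^5, C_1 ≅ Z^9, C_2 ≅ Z^6.

∂_1: C_1 → C_0 maps an edge to its endpoints' difference, ∂[p,q] = q − p. For instance
  ∂AD = D − A.
The resulting 5×9 matrix has rank 4, and its Smith normal form has invariant factors (1,1,1,1).

The boundary map ∂_2: C_2 → C_1 maps a triangle to the signed sum of its edges. For instance
  ∂BDE = DE − BE + BD,
  ∂AEF = EF − AF + AE.
This gives a 9×6 integer matrix of rank 5; reducing to Smith normal form yields diagonal entries (1,1,1,1,1).

Reading off H_k = ker ∂_k / im ∂_{k+1}:

  H_0: rank C_0 − rank ∂_1 = 5 − 4 = 1, and the invariant factors of ∂_1 are all 1, so H_0 ≅ Z.

H_0 ≅ Z.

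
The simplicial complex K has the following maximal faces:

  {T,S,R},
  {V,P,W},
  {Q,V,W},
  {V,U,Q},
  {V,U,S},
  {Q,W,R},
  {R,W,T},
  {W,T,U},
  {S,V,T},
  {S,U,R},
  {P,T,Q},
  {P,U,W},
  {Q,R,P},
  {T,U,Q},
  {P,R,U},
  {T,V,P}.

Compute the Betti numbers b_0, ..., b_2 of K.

We work with the vertex ordering P < Q < R < S < T < U < V < W. The simplices of K, each written with vertices in increasing order, are:

  0-simplices (8): P, Q, R, S, T, U, V, W
  1-simplices (24): PQ, PR, PT, PU, PV, PW, QR, QT, QU, QV, QW, RS, RT, RU, RW, ST, SU, SV, TU, TV, TW, UV, UW, VW
  2-simplices (16): PQR, PQT, PRU, PTV, PUW, PVW, QRW, QTU, QUV, QVW, RST, RSU, RTW, STV, SUV, TUW

Hence C_0 ≅ Z^8, C_1 ≅ Z^24, C_2 ≅ Z^16.

∂_1: C_1 → C_0 maps an edge to its endpoints' difference, ∂[p,q] = q − p.
This gives a 8×24 integer matrix of rank 7; reducing to Smith normal form yields diagonal entries (1,1,1,1,1,1,1).

∂_2: C_2 → C_1 sends each 2-simplex [p,q,r] to [q,r] − [p,r] + [p,q]. For instance
  ∂PQR = QR − PR + PQ,
  ∂QRW = RW − QW + QR.
As a 24×16 matrix over Z this has rank 15, with invariant factors (1,1,1,1,1,1,1,1,1,1,1,1,1,1,1).

Now H_k = ker ∂_k / im ∂_{k+1}, so:

  H_0: rank C_0 − rank ∂_1 = 8 − 7 = 1, and the invariant factors of ∂_1 are all 1, so H_0 = Z.
  H_1: rank ker ∂_1 − rank ∂_2 = (24 − 7) − 15 = 2, and the invariant factors of ∂_2 are all 1, so H_1 = Z^2.
  H_2: rank ker ∂_2 − rank ∂_3 = (16 − 15) − 0 = 1, and there is no ∂_3, so H_2 = Z.

As a check, the Euler characteristic is 8 − 24 + 16 = 0, which agrees with 1 − 2 + 1 = 0.

Hence the Betti numbers are b_0 = 1, b_1 = 2, b_2 = 1.

b_0 = 1, b_1 = 2, b_2 = 1.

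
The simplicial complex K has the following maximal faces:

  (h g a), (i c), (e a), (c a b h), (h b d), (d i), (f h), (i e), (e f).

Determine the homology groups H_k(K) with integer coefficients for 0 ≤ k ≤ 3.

Take the total order a < b < c < d < e < f < g < h < i on the vertex set. Then K (dimension 3) consists of the simplices:

  0-simplices (9): a, b, c, d, e, f, g, h, i
  1-simplices (16): ab, ac, ae, ag, ah, bc, bd, bh, ch, ci, dh, di, ef, ei, fh, gh
  2-simplices (6): abc, abh, ach, agh, bch, bdh
  3-simplices (1): abch

giving chain groups C_0 ≅ Z^9, C_1 ≅ Z^16, C_2 ≅ Z^6, C_3 ≅ Z^1.

The boundary map ∂_1: C_1 → C_0 maps an edge to its endpoints' difference, ∂[p,q] = q − p.
As a 9×16 matrix over Z this has rank 8, with invariant factors (1,1,1,1,1,1,1,1).

Boundary ∂_2: C_2 → C_1 maps a triangle to the signed sum of its edges. For instance
  ∂agh = gh − ah + ag,
  ∂bdh = dh − bh + bd.
The 16×6 boundary matrix has rank 5 and Smith normal form diag(1,1,1,1,1).

∂_3: C_3 → C_2 sends each 3-simplex σ to the alternating sum Σ_i (−1)^i (σ with its i-th vertex removed). For instance
  ∂abch = bch − ach + abh − abc.
As a 6×1 matrix over Z this has rank 1, with invariant factors (1).

Now H_k = ker ∂_k / im ∂_{k+1}, so:

  H_0: rank C_0 − rank ∂_1 = 9 − 8 = 1, and the invariant factors of ∂_1 are all 1, so H_0 ≅ Z.
  H_1: rank ker ∂_1 − rank ∂_2 = (16 − 8) − 5 = 3, and the invariant factors of ∂_2 are all 1, so H_1 ≅ Z^3.
  H_2: rank ker ∂_2 − rank ∂_3 = (6 − 5) − 1 = 0, and the invariant factors of ∂_3 are all 1, so H_2 ≅ 0.
  H_3: rank ker ∂_3 − rank ∂_4 = (1 − 1) − 0 = 0, and there is no ∂_4, so H_3 ≅ 0.

H_0 ≅ Z,  H_1 ≅ Z^3,  H_2 = 0,  H_3 = 0.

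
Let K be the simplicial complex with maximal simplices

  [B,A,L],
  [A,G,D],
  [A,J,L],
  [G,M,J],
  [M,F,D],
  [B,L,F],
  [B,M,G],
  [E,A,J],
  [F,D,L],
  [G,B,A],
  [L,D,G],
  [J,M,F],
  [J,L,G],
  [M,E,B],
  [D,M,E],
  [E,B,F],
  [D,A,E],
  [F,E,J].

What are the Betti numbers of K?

b_0 = 1, b_1 = 1, b_2 = 0.

Take the total order A < B < D < E < F < G < J < L < M on the vertex set. Then K (dimension 2) consists of the simplices:

  0-simplices (9): A, B, D, E, F, G, J, L, M
  1-simplices (27): AB, AD, AE, AG, AJ, AL, BE, BF, BG, BL, BM, DE, DF, DG, DL, DM, EF, EJ, EM, FJ, FL, FM, GJ, GL, GM, JL, JM
  2-simplices (18): ABG, ABL, ADE, ADG, AEJ, AJL, BEF, BEM, BFL, BGM, DEM, DFL, DFM, DGL, EFJ, FJM, GJL, GJM

Hence C_0 ≅ Z^9, C_1 ≅ Z^27, C_2 ≅ Z^18.

Boundary ∂_1: C_1 → C_0 is given by ∂[p,q] = [q] − [p]. For instance
  ∂BM = M − B.
The resulting 9×27 matrix has rank 8, and its Smith normal form has invariant factors (1,1,1,1,1,1,1,1).

∂_2: C_2 → C_1 acts by ∂[p,q,r] = [q,r] − [p,r] + [p,q]. For instance
  ∂BEM = EM − BM + BE,
  ∂AEJ = EJ − AJ + AE.
The resulting 27×18 matrix has rank 18, and its Smith normal form has invariant factors (1,1,1,1,1,1,1,1,1,1,1,1,1,1,1,1,1,2).

Computing H_k = (kernel of ∂_k) / (image of ∂_{k+1}):

  H_0: rank C_0 − rank ∂_1 = 9 − 8 = 1, and the invariant factors of ∂_1 are all 1, so H_0 ≅ Z.
  H_1: rank ker ∂_1 − rank ∂_2 = (27 − 8) − 18 = 1, and ∂_2 has invariant factor 2 > 1, so H_1 ≅ Z ⊕ Z_2.
  H_2: rank ker ∂_2 − rank ∂_3 = (18 − 18) − 0 = 0, and there is no ∂_3, so H_2 ≅ 0.

As a check, the Euler characteristic is 9 − 27 + 18 = 0, which agrees with 1 − 1 + 0 = 0.

Hence the Betti numbers are b_0 = 1, b_1 = 1, b_2 = 0.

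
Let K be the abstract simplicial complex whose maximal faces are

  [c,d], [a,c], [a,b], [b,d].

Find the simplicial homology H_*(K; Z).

We work with the vertex ordering a < b < c < d. The simplices of K, each written with vertices in increasing order, are:

  0-simplices (4): a, b, c, d
  1-simplices (4): ab, ac, bd, cd

Hence C_0 ≅ Z^4, C_1 ≅ Z^4.

The boundary map ∂_1: C_1 → C_0 maps an edge to its endpoints' difference, ∂[p,q] = q − p. For instance
  ∂bd = d − b.
As a 4×4 matrix over Z this has rank 3, with invariant factors (1,1,1).

Now H_k = ker ∂_k / im ∂_{k+1}, so:

  H_0: rank C_0 − rank ∂_1 = 4 − 3 = 1, and the invariant factors of ∂_1 are all 1, so H_0 ≅ Z.
  H_1: rank ker ∂_1 − rank ∂_2 = (4 − 3) − 0 = 1, and there is no ∂_2, so H_1 ≅ Z.

As a check, the Euler characteristic is 4 − 4 = 0, which agrees with 1 − 1 = 0.

H_0 ≅ Z,  H_1 ≅ Z.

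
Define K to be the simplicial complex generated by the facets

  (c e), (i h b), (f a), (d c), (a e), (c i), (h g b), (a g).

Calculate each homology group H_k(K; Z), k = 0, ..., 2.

K has 9 vertices, 11 edges, 2 triangles.
rank ∂_0 = 0, rank ∂_1 = 8 ⇒ b_0 = 9 − 0 − 8 = 1; all invariant factors of ∂_1 are 1 so no torsion. So H_0 ≅ Z.
rank ∂_1 = 8, rank ∂_2 = 2 ⇒ b_1 = 11 − 8 − 2 = 1; all invariant factors of ∂_2 are 1 so no torsion. So H_1 ≅ Z.
rank ∂_2 = 2, rank ∂_3 = 0 ⇒ b_2 = 2 − 2 − 0 = 0. So H_2 ≅ 0.

H_0 = Z,  H_1 = Z,  H_2 = 0.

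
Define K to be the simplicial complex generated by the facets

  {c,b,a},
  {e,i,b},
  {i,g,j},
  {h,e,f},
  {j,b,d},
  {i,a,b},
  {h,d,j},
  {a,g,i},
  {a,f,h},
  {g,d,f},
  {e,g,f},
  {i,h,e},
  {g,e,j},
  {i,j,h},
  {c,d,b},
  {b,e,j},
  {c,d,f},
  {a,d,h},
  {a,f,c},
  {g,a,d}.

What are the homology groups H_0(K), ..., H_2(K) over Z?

H_0 ≅ Z,  H_1 ≅ Z ⊕ Z/2Z,  H_2 = 0.

Order the vertices as a < b < c < d < e < f < g < h < i < j. Listing each simplex with vertices in this order, K has dimension 2 with simplices:

  0-simplices (10): a, b, c, d, e, f, g, h, i, j
  1-simplices (30): ab, ac, ad, af, ag, ah, ai, bc, bd, be, bi, bj, cd, cf, df, dg, dh, dj, ef, eg, eh, ei, ej, fg, fh, gi, gj, hi, hj, ij
  2-simplices (20): abc, abi, acf, adg, adh, afh, agi, bcd, bdj, bei, bej, cdf, dfg, dhj, efg, efh, egj, ehi, gij, hij

so the chain groups are C_0 ≅ Z^10, C_1 ≅ Z^30, C_2 ≅ Z^20.

The boundary map ∂_1: C_1 → C_0 maps an edge to its endpoints' difference, ∂[p,q] = q − p.
As a 10×30 matrix over Z this has rank 9, with invariant factors (1,1,1,1,1,1,1,1,1).

The boundary map ∂_2: C_2 → C_1 acts by ∂[p,q,r] = [q,r] − [p,r] + [p,q]. For instance
  ∂egj = gj − ej + eg,
  ∂adg = dg − ag + ad.
The resulting 30×20 matrix has rank 20, and its Smith normal form has invariant factors (1,1,1,1,1,1,1,1,1,1,1,1,1,1,1,1,1,1,1,2).

Computing H_k = (kernel of ∂_k) / (image of ∂_{k+1}):

  H_0: rank C_0 − rank ∂_1 = 10 − 9 = 1, and the invariant factors of ∂_1 are all 1, so H_0 = Z.
  H_1: rank ker ∂_1 − rank ∂_2 = (30 − 9) − 20 = 1, and ∂_2 has invariant factor 2 > 1, so H_1 = Z ⊕ Z/2Z.
  H_2: rank ker ∂_2 − rank ∂_3 = (20 − 20) − 0 = 0, and there is no ∂_3, so H_2 = 0.

(K is a triangulation of the Klein bottle.)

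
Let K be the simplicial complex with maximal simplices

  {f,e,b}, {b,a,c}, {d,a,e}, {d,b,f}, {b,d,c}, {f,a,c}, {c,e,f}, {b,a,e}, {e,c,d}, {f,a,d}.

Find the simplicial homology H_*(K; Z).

Order the vertices as a < b < c < d < e < f. Listing each simplex with vertices in this order, K has dimension 2 with simplices:

  0-simplices (6): a, b, c, d, e, f
  1-simplices (15): ab, ac, ad, ae, af, bc, bd, be, bf, cd, ce, cf, de, df, ef
  2-simplices (10): abc, abe, acf, ade, adf, bcd, bdf, bef, cde, cef

giving chain groups C_0 ≅ Z^6, C_1 ≅ Z^15, C_2 ≅ Z^10.

∂_1: C_1 → C_0 is given by ∂[p,q] = [q] − [p].
The resulting 6×15 matrix has rank 5, and its Smith normal form has invariant factors (1,1,1,1,1).

∂_2: C_2 → C_1 maps a triangle to the signed sum of its edges. For instance
  ∂bef = ef − bf + be,
  ∂cef = ef − cf + ce.
This gives a 15×10 integer matrix of rank 10; reducing to Smith normal form yields diagonal entries (1,1,1,1,1,1,1,1,1,2).

Reading off H_k = ker ∂_k / im ∂_{k+1}:

  H_0: rank C_0 − rank ∂_1 = 6 − 5 = 1, and the invariant factors of ∂_1 are all 1, so H_0 = Z.
  H_1: rank ker ∂_1 − rank ∂_2 = (15 − 5) − 10 = 0, and ∂_2 has invariant factor 2 > 1, so H_1 = Z/2.
  H_2: rank ker ∂_2 − rank ∂_3 = (10 − 10) − 0 = 0, and there is no ∂_3, so H_2 = 0.

As a check, the Euler characteristic is 6 − 15 + 10 = 1, which agrees with 1 − 0 + 0 = 1.
(K is a triangulation of the real projective plane RP^2.)

H_0 ≅ Z,  H_1 ≅ Z/2,  H_2 = 0.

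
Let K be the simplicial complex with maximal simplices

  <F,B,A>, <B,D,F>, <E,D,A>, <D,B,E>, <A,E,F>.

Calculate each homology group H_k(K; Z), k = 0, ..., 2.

We work with the vertex ordering A < B < D < E < F. The simplices of K, each written with vertices in increasing order, are:

  0-simplices (5): A, B, D, E, F
  1-simplices (10): AB, AD, AE, AF, BD, BE, BF, DE, DF, EF
  2-simplices (5): ABF, ADE, AEF, BDE, BDF

giving chain groups C_0 ≅ Z^5, C_1 ≅ Z^10, C_2 ≅ Z^5.

Boundary ∂_1: C_1 → C_0 sends each edge [p,q] (with p < q) to q − p. For instance
  ∂AF = F − A.
As a 5×10 matrix over Z this has rank 4, with invariant factors (1,1,1,1).

Boundary ∂_2: C_2 → C_1 maps a triangle to the signed sum of its edges. For instance
  ∂ADE = DE − AE + AD,
  ∂BDE = DE − BE + BD.
This gives a 10×5 integer matrix of rank 5; reducing to Smith normal form yields diagonal entries (1,1,1,1,1).

Reading off H_k = ker ∂_k / im ∂_{k+1}:

  H_0: rank C_0 − rank ∂_1 = 5 − 4 = 1, and the invariant factors of ∂_1 are all 1, so H_0 ≅ Z.
  H_1: rank ker ∂_1 − rank ∂_2 = (10 − 4) − 5 = 1, and the invariant factors of ∂_2 are all 1, so H_1 ≅ Z.
  H_2: rank ker ∂_2 − rank ∂_3 = (5 − 5) − 0 = 0, and there is no ∂_3, so H_2 ≅ 0.

H_0 = Z,  H_1 = Z,  H_2 = 0.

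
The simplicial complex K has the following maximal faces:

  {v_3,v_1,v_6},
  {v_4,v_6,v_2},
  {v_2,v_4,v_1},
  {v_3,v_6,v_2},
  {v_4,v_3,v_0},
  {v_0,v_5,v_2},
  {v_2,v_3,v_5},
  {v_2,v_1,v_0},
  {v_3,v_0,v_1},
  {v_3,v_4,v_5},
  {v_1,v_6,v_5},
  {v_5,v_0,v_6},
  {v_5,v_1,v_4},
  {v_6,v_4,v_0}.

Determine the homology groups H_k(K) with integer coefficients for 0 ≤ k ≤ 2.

H_0 ≅ Z,  H_1 ≅ Z^2,  H_2 ≅ Z.

Order the vertices as v_0 < v_1 < v_2 < v_3 < v_4 < v_5 < v_6. Listing each simplex with vertices in this order, K has dimension 2 with simplices:

  0-simplices (7): [v_0], [v_1], [v_2], [v_3], [v_4], [v_5], [v_6]
  1-simplices (21): (21 of them)
  2-simplices (14): (14 of them)

so the chain groups are C_0 ≅ Z^7, C_1 ≅ Z^21, C_2 ≅ Z^14.

∂_1: C_1 → C_0 maps an edge to its endpoints' difference, ∂[p,q] = q − p.
As a 7×21 matrix over Z this has rank 6, with invariant factors (1,1,1,1,1,1).

∂_2: C_2 → C_1 sends each 2-simplex [p,q,r] to [q,r] − [p,r] + [p,q]. For instance
  ∂[v_1,v_5,v_6] = [v_5,v_6] − [v_1,v_6] + [v_1,v_5],
  ∂[v_0,v_4,v_6] = [v_4,v_6] − [v_0,v_6] + [v_0,v_4].
The resulting 21×14 matrix has rank 13, and its Smith normal form has invariant factors (1,1,1,1,1,1,1,1,1,1,1,1,1).

From H_k ≅ ker(∂_k) / im(∂_{k+1}) we obtain:

  H_0: rank C_0 − rank ∂_1 = 7 − 6 = 1, and the invariant factors of ∂_1 are all 1, so H_0 ≅ Z.
  H_1: rank ker ∂_1 − rank ∂_2 = (21 − 6) − 13 = 2, and the invariant factors of ∂_2 are all 1, so H_1 ≅ Z^2.
  H_2: rank ker ∂_2 − rank ∂_3 = (14 − 13) − 0 = 1, and there is no ∂_3, so H_2 ≅ Z.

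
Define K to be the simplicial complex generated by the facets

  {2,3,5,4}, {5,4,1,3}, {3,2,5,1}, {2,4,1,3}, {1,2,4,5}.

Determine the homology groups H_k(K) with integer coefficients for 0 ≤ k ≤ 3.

K has 5 vertices, 10 edges, 10 triangles, 5 3-simplices.
rank ∂_0 = 0, rank ∂_1 = 4 ⇒ b_0 = 5 − 0 − 4 = 1; all invariant factors of ∂_1 are 1 so no torsion. So H_0 = Z.
rank ∂_1 = 4, rank ∂_2 = 6 ⇒ b_1 = 10 − 4 − 6 = 0; all invariant factors of ∂_2 are 1 so no torsion. So H_1 = 0.
rank ∂_2 = 6, rank ∂_3 = 4 ⇒ b_2 = 10 − 6 − 4 = 0; all invariant factors of ∂_3 are 1 so no torsion. So H_2 = 0.
rank ∂_3 = 4, rank ∂_4 = 0 ⇒ b_3 = 5 − 4 − 0 = 1. So H_3 = Z.

H_0 ≅ Z,  H_1 = 0,  H_2 = 0,  H_3 ≅ Z.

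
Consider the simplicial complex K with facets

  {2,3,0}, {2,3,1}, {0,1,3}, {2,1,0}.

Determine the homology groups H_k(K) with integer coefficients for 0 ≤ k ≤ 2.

H_0 ≅ Z,  H_1 = 0,  H_2 ≅ Z.

Order the vertices as 0 < 1 < 2 < 3. Listing each simplex with vertices in this order, K has dimension 2 with simplices:

  0-simplices (4): [0], [1], [2], [3]
  1-simplices (6): [0,1], [0,2], [0,3], [1,2], [1,3], [2,3]
  2-simplices (4): [0,1,2], [0,1,3], [0,2,3], [1,2,3]

Hence C_0 ≅ Z^4, C_1 ≅ Z^6, C_2 ≅ Z^4.

The boundary map ∂_1: C_1 → C_0 sends each edge [p,q] (with p < q) to q − p.
The 4×6 boundary matrix has rank 3 and Smith normal form diag(1,1,1).

The boundary map ∂_2: C_2 → C_1 maps a triangle to the signed sum of its edges. For instance
  ∂[1,2,3] = [2,3] − [1,3] + [1,2],
  ∂[0,1,2] = [1,2] − [0,2] + [0,1].
The 6×4 boundary matrix has rank 3 and Smith normal form diag(1,1,1).

Now H_k = ker ∂_k / im ∂_{k+1}, so:

  H_0: rank C_0 − rank ∂_1 = 4 − 3 = 1, and the invariant factors of ∂_1 are all 1, so H_0 = Z.
  H_1: rank ker ∂_1 − rank ∂_2 = (6 − 3) − 3 = 0, and the invariant factors of ∂_2 are all 1, so H_1 = 0.
  H_2: rank ker ∂_2 − rank ∂_3 = (4 − 3) − 0 = 1, and there is no ∂_3, so H_2 = Z.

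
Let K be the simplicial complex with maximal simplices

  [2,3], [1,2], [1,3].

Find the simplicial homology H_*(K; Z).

We work with the vertex ordering 1 < 2 < 3. The simplices of K, each written with vertices in increasing order, are:

  0-simplices (3): [1], [2], [3]
  1-simplices (3): [1,2], [1,3], [2,3]

giving chain groups C_0 ≅ Z^3, C_1 ≅ Z^3.

Boundary ∂_1: C_1 → C_0 maps an edge to its endpoints' difference, ∂[p,q] = q − p.
This gives a 3×3 integer matrix of rank 2; reducing to Smith normal form yields diagonal entries (1,1).

Computing H_k = (kernel of ∂_k) / (image of ∂_{k+1}):

  H_0: rank C_0 − rank ∂_1 = 3 − 2 = 1, and the invariant factors of ∂_1 are all 1, so H_0 ≅ Z.
  H_1: rank ker ∂_1 − rank ∂_2 = (3 − 2) − 0 = 1, and there is no ∂_2, so H_1 ≅ Z.

H_0 ≅ Z,  H_1 ≅ Z.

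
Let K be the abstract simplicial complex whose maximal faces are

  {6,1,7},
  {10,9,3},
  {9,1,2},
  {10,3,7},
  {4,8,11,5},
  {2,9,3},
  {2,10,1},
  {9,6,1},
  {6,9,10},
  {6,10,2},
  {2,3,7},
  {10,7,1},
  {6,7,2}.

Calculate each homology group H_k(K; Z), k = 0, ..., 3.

H_0 ≅ Z^2,  H_1 ≅ Z/2,  H_2 = 0,  H_3 = 0.

Take the total order 1 < 2 < 3 < 4 < 5 < 6 < 7 < 8 < 9 < 10 < 11 on the vertex set. Then K (dimension 3) consists of the simplices:

  0-simplices (11): [1], [2], [3], [4], [5], [6], [7], [8], [9], [10], [11]
  1-simplices (24): (24 of them)
  2-simplices (16): [1,2,9], [1,2,10], [1,6,7], [1,6,9], [1,7,10], [2,3,7], [2,3,9], [2,6,7], [2,6,10], [3,7,10], [3,9,10], [4,5,8], [4,5,11], [4,8,11], [5,8,11], [6,9,10]
  3-simplices (1): [4,5,8,11]

Hence C_0 ≅ Z^11, C_1 ≅ Z^24, C_2 ≅ Z^16, C_3 ≅ Z^1.

Boundary ∂_1: C_1 → C_0 maps an edge to its endpoints' difference, ∂[p,q] = q − p. For instance
  ∂[2,9] = [9] − [2].
This gives a 11×24 integer matrix of rank 9; reducing to Smith normal form yields diagonal entries (1,1,1,1,1,1,1,1,1).

The boundary map ∂_2: C_2 → C_1 sends each 2-simplex [p,q,r] to [q,r] − [p,r] + [p,q]. For instance
  ∂[4,8,11] = [8,11] − [4,11] + [4,8],
  ∂[1,6,7] = [6,7] − [1,7] + [1,6].
This gives a 24×16 integer matrix of rank 15; reducing to Smith normal form yields diagonal entries (1,1,1,1,1,1,1,1,1,1,1,1,1,1,2).

Boundary ∂_3: C_3 → C_2 sends each 3-simplex σ to the alternating sum Σ_i (−1)^i (σ with its i-th vertex removed). For instance
  ∂[4,5,8,11] = [5,8,11] − [4,8,11] + [4,5,11] − [4,5,8].
As a 16×1 matrix over Z this has rank 1, with invariant factors (1).

Reading off H_k = ker ∂_k / im ∂_{k+1}:

  H_0: rank C_0 − rank ∂_1 = 11 − 9 = 2, and the invariant factors of ∂_1 are all 1, so H_0 ≅ Z^2.
  H_1: rank ker ∂_1 − rank ∂_2 = (24 − 9) − 15 = 0, and ∂_2 has invariant factor 2 > 1, so H_1 ≅ Z/2.
  H_2: rank ker ∂_2 − rank ∂_3 = (16 − 15) − 1 = 0, and the invariant factors of ∂_3 are all 1, so H_2 ≅ 0.
  H_3: rank ker ∂_3 − rank ∂_4 = (1 − 1) − 0 = 0, and there is no ∂_4, so H_3 ≅ 0.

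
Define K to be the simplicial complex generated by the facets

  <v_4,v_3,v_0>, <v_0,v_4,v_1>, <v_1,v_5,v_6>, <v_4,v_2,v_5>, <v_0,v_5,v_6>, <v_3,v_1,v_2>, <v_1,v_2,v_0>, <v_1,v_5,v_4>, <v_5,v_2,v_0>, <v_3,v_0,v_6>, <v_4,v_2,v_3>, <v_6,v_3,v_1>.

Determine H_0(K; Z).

We work with the vertex ordering v_0 < v_1 < v_2 < v_3 < v_4 < v_5 < v_6. The simplices of K, each written with vertices in increasing order, are:

  0-simplices (7): [v_0], [v_1], [v_2], [v_3], [v_4], [v_5], [v_6]
  1-simplices (18): (18 of them)
  2-simplices (12): (12 of them)

so the chain groups are C_0 ≅ Z^7, C_1 ≅ Z^18, C_2 ≅ Z^12.

Boundary ∂_1: C_1 → C_0 sends each edge [p,q] (with p < q) to q − p.
The resulting 7×18 matrix has rank 6, and its Smith normal form has invariant factors (1,1,1,1,1,1).

The boundary map ∂_2: C_2 → C_1 sends each 2-simplex [p,q,r] to [q,r] − [p,r] + [p,q]. For instance
  ∂[v_2,v_3,v_4] = [v_3,v_4] − [v_2,v_4] + [v_2,v_3],
  ∂[v_1,v_4,v_5] = [v_4,v_5] − [v_1,v_5] + [v_1,v_4].
The 18×12 boundary matrix has rank 12 and Smith normal form diag(1,1,1,1,1,1,1,1,1,1,1,2).

Reading off H_k = ker ∂_k / im ∂_{k+1}:

  H_0: rank C_0 − rank ∂_1 = 7 − 6 = 1, and the invariant factors of ∂_1 are all 1, so H_0 ≅ Z.

(K is a triangulation of the real projective plane RP^2.)

H_0 ≅ Z.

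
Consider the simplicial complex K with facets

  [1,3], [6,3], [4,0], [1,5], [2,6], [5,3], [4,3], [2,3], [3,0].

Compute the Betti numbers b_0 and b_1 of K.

b_0 = 1, b_1 = 3.

We work with the vertex ordering 0 < 1 < 2 < 3 < 4 < 5 < 6. The simplices of K, each written with vertices in increasing order, are:

  0-simplices (7): [0], [1], [2], [3], [4], [5], [6]
  1-simplices (9): [0,3], [0,4], [1,3], [1,5], [2,3], [2,6], [3,4], [3,5], [3,6]

Hence C_0 ≅ Z^7, C_1 ≅ Z^9.

The boundary map ∂_1: C_1 → C_0 sends each edge [p,q] (with p < q) to q − p.
The 7×9 boundary matrix has rank 6 and Smith normal form diag(1,1,1,1,1,1).

Reading off H_k = ker ∂_k / im ∂_{k+1}:

  H_0: rank C_0 − rank ∂_1 = 7 − 6 = 1, and the invariant factors of ∂_1 are all 1, so H_0 ≅ Z.
  H_1: rank ker ∂_1 − rank ∂_2 = (9 − 6) − 0 = 3, and there is no ∂_2, so H_1 ≅ Z^3.

(K is a triangulation of a wedge of 3 circles.)

Hence the Betti numbers are b_0 = 1, b_1 = 3.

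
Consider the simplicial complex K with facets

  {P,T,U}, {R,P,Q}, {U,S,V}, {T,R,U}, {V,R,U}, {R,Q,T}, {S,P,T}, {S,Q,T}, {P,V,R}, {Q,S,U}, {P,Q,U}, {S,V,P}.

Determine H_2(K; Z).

Take the total order P < Q < R < S < T < U < V on the vertex set. Then K (dimension 2) consists of the simplices:

  0-simplices (7): P, Q, R, S, T, U, V
  1-simplices (18): PQ, PR, PS, PT, PU, PV, QR, QS, QT, QU, RT, RU, RV, ST, SU, SV, TU, UV
  2-simplices (12): PQR, PQU, PRV, PST, PSV, PTU, QRT, QST, QSU, RTU, RUV, SUV

so the chain groups are C_0 ≅ Z^7, C_1 ≅ Z^18, C_2 ≅ Z^12.

The boundary map ∂_1: C_1 → C_0 maps an edge to its endpoints' difference, ∂[p,q] = q − p. For instance
  ∂RV = V − R.
As a 7×18 matrix over Z this has rank 6, with invariant factors (1,1,1,1,1,1).

Boundary ∂_2: C_2 → C_1 maps a triangle to the signed sum of its edges. For instance
  ∂RTU = TU − RU + RT,
  ∂PQU = QU − PU + PQ.
This gives a 18×12 integer matrix of rank 12; reducing to Smith normal form yields diagonal entries (1,1,1,1,1,1,1,1,1,1,1,2).

Reading off H_k = ker ∂_k / im ∂_{k+1}:

  H_2: rank ker ∂_2 − rank ∂_3 = (12 − 12) − 0 = 0, and there is no ∂_3, so H_2 ≅ 0.

H_2 ≅ 0.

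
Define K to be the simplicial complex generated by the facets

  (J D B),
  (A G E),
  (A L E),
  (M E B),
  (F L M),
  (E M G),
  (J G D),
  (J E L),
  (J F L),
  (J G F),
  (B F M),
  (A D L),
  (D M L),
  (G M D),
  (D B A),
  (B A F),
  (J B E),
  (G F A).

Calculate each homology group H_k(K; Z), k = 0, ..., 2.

Take the total order A < B < D < E < F < G < J < L < M on the vertex set. Then K (dimension 2) consists of the simplices:

  0-simplices (9): A, B, D, E, F, G, J, L, M
  1-simplices (27): AB, AD, AE, AF, AG, AL, BD, BE, BF, BJ, BM, DG, DJ, DL, DM, EG, EJ, EL, EM, FG, FJ, FL, FM, GJ, GM, JL, LM
  2-simplices (18): ABD, ABF, ADL, AEG, AEL, AFG, BDJ, BEJ, BEM, BFM, DGJ, DGM, DLM, EGM, EJL, FGJ, FJL, FLM

Hence C_0 ≅ Z^9, C_1 ≅ Z^27, C_2 ≅ Z^18.

Boundary ∂_1: C_1 → C_0 maps an edge to its endpoints' difference, ∂[p,q] = q − p. For instance
  ∂AB = B − A.
The 9×27 boundary matrix has rank 8 and Smith normal form diag(1,1,1,1,1,1,1,1).

∂_2: C_2 → C_1 maps a triangle to the signed sum of its edges. For instance
  ∂AEG = EG − AG + AE,
  ∂DGJ = GJ − DJ + DG.
As a 27×18 matrix over Z this has rank 17, with invariant factors (1,1,1,1,1,1,1,1,1,1,1,1,1,1,1,1,1).

From H_k ≅ ker(∂_k) / im(∂_{k+1}) we obtain:

  H_0: rank C_0 − rank ∂_1 = 9 − 8 = 1, and the invariant factors of ∂_1 are all 1, so H_0 = Z.
  H_1: rank ker ∂_1 − rank ∂_2 = (27 − 8) − 17 = 2, and the invariant factors of ∂_2 are all 1, so H_1 = Z^2.
  H_2: rank ker ∂_2 − rank ∂_3 = (18 − 17) − 0 = 1, and there is no ∂_3, so H_2 = Z.

As a check, the Euler characteristic is 9 − 27 + 18 = 0, which agrees with 1 − 2 + 1 = 0.
(K is a triangulation of the torus T^2.)

H_0 ≅ Z,  H_1 ≅ Z^2,  H_2 ≅ Z.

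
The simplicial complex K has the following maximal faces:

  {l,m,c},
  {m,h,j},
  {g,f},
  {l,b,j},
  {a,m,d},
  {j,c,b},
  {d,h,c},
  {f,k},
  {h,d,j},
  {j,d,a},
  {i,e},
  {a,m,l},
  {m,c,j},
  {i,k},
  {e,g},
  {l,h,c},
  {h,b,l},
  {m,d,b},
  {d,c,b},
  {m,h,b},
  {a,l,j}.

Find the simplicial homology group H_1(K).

Take the total order a < b < c < d < e < f < g < h < i < j < k < l < m on the vertex set. Then K (dimension 2) consists of the simplices:

  0-simplices (13): a, b, c, d, e, f, g, h, i, j, k, l, m
  1-simplices (29): ad, aj, al, am, bc, bd, bh, bj, bl, bm, cd, ch, cj, cl, cm, dh, dj, dm, eg, ei, fg, fk, hj, hl, hm, ik, jl, jm, lm
  2-simplices (16): adj, adm, ajl, alm, bcd, bcj, bdm, bhl, bhm, bjl, cdh, chl, cjm, clm, dhj, hjm

giving chain groups C_0 ≅ Z^13, C_1 ≅ Z^29, C_2 ≅ Z^16.

The boundary map ∂_1: C_1 → C_0 is given by ∂[p,q] = [q] − [p].
As a 13×29 matrix over Z this has rank 11, with invariant factors (1,1,1,1,1,1,1,1,1,1,1).

The boundary map ∂_2: C_2 → C_1 acts by ∂[p,q,r] = [q,r] − [p,r] + [p,q]. For instance
  ∂bhm = hm − bm + bh,
  ∂ajl = jl − al + aj.
As a 29×16 matrix over Z this has rank 15, with invariant factors (1,1,1,1,1,1,1,1,1,1,1,1,1,1,1).

From H_k ≅ ker(∂_k) / im(∂_{k+1}) we obtain:

  H_1: rank ker ∂_1 − rank ∂_2 = (29 − 11) − 15 = 3, and the invariant factors of ∂_2 are all 1, so H_1 = Z^3.

H_1 ≅ Z^3.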